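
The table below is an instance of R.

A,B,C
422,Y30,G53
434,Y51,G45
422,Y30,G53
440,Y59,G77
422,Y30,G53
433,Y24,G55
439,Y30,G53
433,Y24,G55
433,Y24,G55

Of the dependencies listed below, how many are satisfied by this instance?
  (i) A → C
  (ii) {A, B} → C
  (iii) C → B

3

(i) A → C: every LHS value maps to a single RHS value — holds.
(ii) {A, B} → C: every LHS value maps to a single RHS value — holds.
(iii) C → B: every LHS value maps to a single RHS value — holds.
3 of the 3 dependencies hold.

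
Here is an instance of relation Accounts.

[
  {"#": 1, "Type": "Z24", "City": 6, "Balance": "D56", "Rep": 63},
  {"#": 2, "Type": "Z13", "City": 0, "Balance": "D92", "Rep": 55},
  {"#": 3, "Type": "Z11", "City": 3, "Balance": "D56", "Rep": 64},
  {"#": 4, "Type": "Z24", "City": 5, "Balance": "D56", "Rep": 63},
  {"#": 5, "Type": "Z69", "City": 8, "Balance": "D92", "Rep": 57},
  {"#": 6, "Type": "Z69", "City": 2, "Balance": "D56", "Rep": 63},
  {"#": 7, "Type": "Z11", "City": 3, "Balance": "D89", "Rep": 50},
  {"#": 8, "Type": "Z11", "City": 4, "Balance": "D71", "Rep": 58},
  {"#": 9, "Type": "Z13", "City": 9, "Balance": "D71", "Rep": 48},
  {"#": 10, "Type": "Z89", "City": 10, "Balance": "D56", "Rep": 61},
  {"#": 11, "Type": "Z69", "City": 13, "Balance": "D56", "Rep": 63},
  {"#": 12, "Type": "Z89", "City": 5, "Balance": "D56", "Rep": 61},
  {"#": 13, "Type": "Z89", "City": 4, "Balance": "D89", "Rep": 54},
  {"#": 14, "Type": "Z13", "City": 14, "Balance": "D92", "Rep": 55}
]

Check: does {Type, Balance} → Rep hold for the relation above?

(Type=Z24, Balance=D56): rows 1, 4 → Rep = 63, 63 ✓
(Type=Z13, Balance=D92): rows 2, 14 → Rep = 55, 55 ✓
(Type=Z11, Balance=D56): row 3 → Rep = 64 ✓
(Type=Z69, Balance=D92): row 5 → Rep = 57 ✓
(Type=Z69, Balance=D56): rows 6, 11 → Rep = 63, 63 ✓
(Type=Z11, Balance=D89): row 7 → Rep = 50 ✓
(Type=Z11, Balance=D71): row 8 → Rep = 58 ✓
(Type=Z13, Balance=D71): row 9 → Rep = 48 ✓
(Type=Z89, Balance=D56): rows 10, 12 → Rep = 61, 61 ✓
(Type=Z89, Balance=D89): row 13 → Rep = 54 ✓
Every {Type, Balance} value is associated with a single Rep value, so {Type, Balance} → Rep holds.

Yes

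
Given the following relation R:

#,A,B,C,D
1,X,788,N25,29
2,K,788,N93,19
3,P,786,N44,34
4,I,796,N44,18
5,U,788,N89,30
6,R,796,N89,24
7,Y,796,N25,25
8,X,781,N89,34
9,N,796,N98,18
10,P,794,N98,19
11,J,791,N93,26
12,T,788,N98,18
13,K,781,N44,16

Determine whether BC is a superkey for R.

All 13 rows have distinct BC values, so BC → (all attributes) holds and BC is a superkey.

Yes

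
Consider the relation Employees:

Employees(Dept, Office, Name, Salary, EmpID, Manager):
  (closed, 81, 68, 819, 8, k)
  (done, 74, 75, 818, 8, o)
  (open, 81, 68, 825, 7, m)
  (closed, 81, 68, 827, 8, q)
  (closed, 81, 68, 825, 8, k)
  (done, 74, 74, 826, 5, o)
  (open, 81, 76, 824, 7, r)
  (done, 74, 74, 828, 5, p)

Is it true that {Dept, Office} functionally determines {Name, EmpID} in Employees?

(Dept=closed, Office=81): 3 rows → {Name,EmpID} = (68, 8), (68, 8), (68, 8) ✓
(Dept=done, Office=74): 3 rows → {Name,EmpID} takes values {(75, 8), (74, 5)} — violation
(Dept=open, Office=81): 2 rows → {Name,EmpID} takes values {(68, 7), (76, 7)} — violation
Two rows agree on {Dept, Office} but differ on {Name, EmpID}, so {Dept, Office} → {Name, EmpID} does not hold.

No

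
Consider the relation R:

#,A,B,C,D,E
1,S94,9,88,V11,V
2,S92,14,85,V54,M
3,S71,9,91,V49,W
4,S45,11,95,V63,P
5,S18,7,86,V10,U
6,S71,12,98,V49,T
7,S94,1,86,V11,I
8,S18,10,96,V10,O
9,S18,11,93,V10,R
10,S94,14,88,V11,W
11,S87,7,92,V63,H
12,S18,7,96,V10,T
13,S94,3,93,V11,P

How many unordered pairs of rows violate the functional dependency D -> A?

D=V11: all 4 rows agree on A — 0 pairs.
D=V49: all 2 rows agree on A — 0 pairs.
D=V63: violating pairs (4,11) — 1 pair.
D=V10: all 4 rows agree on A — 0 pairs.

1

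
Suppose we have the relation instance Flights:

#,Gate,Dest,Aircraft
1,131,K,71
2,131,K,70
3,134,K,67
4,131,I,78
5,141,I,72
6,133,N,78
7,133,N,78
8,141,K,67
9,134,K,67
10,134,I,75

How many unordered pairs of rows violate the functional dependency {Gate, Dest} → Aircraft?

(Gate=131, Dest=K): violating pairs (1,2) — 1 pair.
(Gate=134, Dest=K): all 2 rows agree on Aircraft — 0 pairs.
(Gate=133, Dest=N): all 2 rows agree on Aircraft — 0 pairs.

1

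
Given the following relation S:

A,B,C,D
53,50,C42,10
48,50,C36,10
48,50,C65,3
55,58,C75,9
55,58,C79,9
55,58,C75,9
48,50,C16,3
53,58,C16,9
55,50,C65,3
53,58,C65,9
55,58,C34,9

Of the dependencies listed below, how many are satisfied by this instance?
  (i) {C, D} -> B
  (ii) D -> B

(i) {C, D} -> B: every LHS value maps to a single RHS value — holds.
(ii) D -> B: every LHS value maps to a single RHS value — holds.
2 of the 2 dependencies hold.

2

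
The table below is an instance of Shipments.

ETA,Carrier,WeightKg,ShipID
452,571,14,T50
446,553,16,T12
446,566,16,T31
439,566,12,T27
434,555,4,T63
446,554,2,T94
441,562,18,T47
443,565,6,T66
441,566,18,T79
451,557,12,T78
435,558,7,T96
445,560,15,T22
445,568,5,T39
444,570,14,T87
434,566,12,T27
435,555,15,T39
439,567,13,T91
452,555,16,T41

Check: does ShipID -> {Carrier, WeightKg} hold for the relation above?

ShipID=T50: 1 row → {Carrier,WeightKg} = (571, 14) ✓
ShipID=T12: 1 row → {Carrier,WeightKg} = (553, 16) ✓
ShipID=T31: 1 row → {Carrier,WeightKg} = (566, 16) ✓
ShipID=T27: 2 rows → {Carrier,WeightKg} = (566, 12), (566, 12) ✓
ShipID=T63: 1 row → {Carrier,WeightKg} = (555, 4) ✓
ShipID=T94: 1 row → {Carrier,WeightKg} = (554, 2) ✓
ShipID=T47: 1 row → {Carrier,WeightKg} = (562, 18) ✓
ShipID=T66: 1 row → {Carrier,WeightKg} = (565, 6) ✓
ShipID=T79: 1 row → {Carrier,WeightKg} = (566, 18) ✓
ShipID=T78: 1 row → {Carrier,WeightKg} = (557, 12) ✓
ShipID=T96: 1 row → {Carrier,WeightKg} = (558, 7) ✓
ShipID=T22: 1 row → {Carrier,WeightKg} = (560, 15) ✓
ShipID=T39: 2 rows → {Carrier,WeightKg} takes values {(568, 5), (555, 15)} — violation
ShipID=T87: 1 row → {Carrier,WeightKg} = (570, 14) ✓
ShipID=T91: 1 row → {Carrier,WeightKg} = (567, 13) ✓
ShipID=T41: 1 row → {Carrier,WeightKg} = (555, 16) ✓
Two rows agree on ShipID but differ on {Carrier, WeightKg}, so ShipID -> {Carrier, WeightKg} does not hold.

No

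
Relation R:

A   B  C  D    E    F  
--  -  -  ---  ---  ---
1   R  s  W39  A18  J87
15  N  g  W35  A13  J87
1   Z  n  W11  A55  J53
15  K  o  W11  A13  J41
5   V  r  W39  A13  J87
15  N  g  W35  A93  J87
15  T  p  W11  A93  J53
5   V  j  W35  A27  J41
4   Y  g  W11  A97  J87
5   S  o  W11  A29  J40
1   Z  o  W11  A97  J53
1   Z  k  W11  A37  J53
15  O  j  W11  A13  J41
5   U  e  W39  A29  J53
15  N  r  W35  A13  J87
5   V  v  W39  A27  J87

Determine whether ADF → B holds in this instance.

(A=1, D=W39, F=J87): 1 row → B = R ✓
(A=15, D=W35, F=J87): 3 rows → B = N, N, N ✓
(A=1, D=W11, F=J53): 3 rows → B = Z, Z, Z ✓
(A=15, D=W11, F=J41): 2 rows → B takes values {K, O} — violation
(A=5, D=W39, F=J87): 2 rows → B = V, V ✓
(A=15, D=W11, F=J53): 1 row → B = T ✓
(A=5, D=W35, F=J41): 1 row → B = V ✓
(A=4, D=W11, F=J87): 1 row → B = Y ✓
(A=5, D=W11, F=J40): 1 row → B = S ✓
(A=5, D=W39, F=J53): 1 row → B = U ✓
Two rows agree on ADF but differ on B, so ADF → B does not hold.

No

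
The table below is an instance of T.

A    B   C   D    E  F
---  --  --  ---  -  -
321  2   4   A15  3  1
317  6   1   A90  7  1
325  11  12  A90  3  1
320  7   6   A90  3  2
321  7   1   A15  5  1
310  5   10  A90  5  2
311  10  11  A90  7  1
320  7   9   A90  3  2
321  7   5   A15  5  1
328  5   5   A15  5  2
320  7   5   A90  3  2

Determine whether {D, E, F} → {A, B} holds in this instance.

(D=A15, E=3, F=1): 1 row → {A,B} = (321, 2) ✓
(D=A90, E=7, F=1): 2 rows → {A,B} takes values {(317, 6), (311, 10)} — violation
(D=A90, E=3, F=1): 1 row → {A,B} = (325, 11) ✓
(D=A90, E=3, F=2): 3 rows → {A,B} = (320, 7), (320, 7), (320, 7) ✓
(D=A15, E=5, F=1): 2 rows → {A,B} = (321, 7), (321, 7) ✓
(D=A90, E=5, F=2): 1 row → {A,B} = (310, 5) ✓
(D=A15, E=5, F=2): 1 row → {A,B} = (328, 5) ✓
Two rows agree on {D, E, F} but differ on {A, B}, so {D, E, F} → {A, B} does not hold.

No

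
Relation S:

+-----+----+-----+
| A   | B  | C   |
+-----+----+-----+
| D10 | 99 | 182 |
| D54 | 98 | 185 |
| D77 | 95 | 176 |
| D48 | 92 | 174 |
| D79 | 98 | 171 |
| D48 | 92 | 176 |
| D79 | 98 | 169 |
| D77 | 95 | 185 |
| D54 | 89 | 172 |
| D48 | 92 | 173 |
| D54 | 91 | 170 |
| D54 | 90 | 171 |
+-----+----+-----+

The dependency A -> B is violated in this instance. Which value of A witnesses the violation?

A=D10: 1 row → B = 99 ✓
A=D54: 4 rows → B takes values {98, 89, 91, 90} — violation
A=D77: 2 rows → B = 95, 95 ✓
A=D48: 3 rows → B = 92, 92, 92 ✓
A=D79: 2 rows → B = 98, 98 ✓
The only A value with inconsistent B is A=D54.

D54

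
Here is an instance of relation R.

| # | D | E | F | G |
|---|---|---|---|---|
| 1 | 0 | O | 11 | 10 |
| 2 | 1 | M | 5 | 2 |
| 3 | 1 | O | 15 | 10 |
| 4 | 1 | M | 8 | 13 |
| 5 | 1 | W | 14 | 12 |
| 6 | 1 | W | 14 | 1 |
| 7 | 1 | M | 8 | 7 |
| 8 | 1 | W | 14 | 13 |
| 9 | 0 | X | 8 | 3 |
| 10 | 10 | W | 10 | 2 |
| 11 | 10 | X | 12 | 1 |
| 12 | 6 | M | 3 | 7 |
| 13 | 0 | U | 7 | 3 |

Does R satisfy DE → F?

No

(D=0, E=O): row 1 → F = 11 ✓
(D=1, E=M): rows 2, 4, 7 → F takes values {5, 8} — violation
(D=1, E=O): row 3 → F = 15 ✓
(D=1, E=W): rows 5, 6, 8 → F = 14, 14, 14 ✓
(D=0, E=X): row 9 → F = 8 ✓
(D=10, E=W): row 10 → F = 10 ✓
(D=10, E=X): row 11 → F = 12 ✓
(D=6, E=M): row 12 → F = 3 ✓
(D=0, E=U): row 13 → F = 7 ✓
Two rows agree on DE but differ on F, so DE → F does not hold.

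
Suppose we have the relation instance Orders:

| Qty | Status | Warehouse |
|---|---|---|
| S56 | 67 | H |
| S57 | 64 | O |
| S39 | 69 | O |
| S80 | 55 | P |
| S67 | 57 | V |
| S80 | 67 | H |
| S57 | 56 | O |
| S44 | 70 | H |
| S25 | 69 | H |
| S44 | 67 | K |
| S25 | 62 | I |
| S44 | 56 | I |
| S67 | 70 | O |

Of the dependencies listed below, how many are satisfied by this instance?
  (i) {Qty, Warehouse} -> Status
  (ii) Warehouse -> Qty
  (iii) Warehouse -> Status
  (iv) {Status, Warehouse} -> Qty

0

(i) {Qty, Warehouse} -> Status: (Qty=S57, Warehouse=O): 2 rows → Status takes values {64, 56} — violation — fails.
(ii) Warehouse -> Qty: Warehouse=H: 4 rows → Qty takes values {S56, S80, S44, S25} — violation; Warehouse=O: 4 rows → Qty takes values {S57, S39, S67} — violation; Warehouse=I: 2 rows → Qty takes values {S25, S44} — violation — fails.
(iii) Warehouse -> Status: Warehouse=H: 4 rows → Status takes values {67, 70, 69} — violation; Warehouse=O: 4 rows → Status takes values {64, 69, 56, 70} — violation; Warehouse=I: 2 rows → Status takes values {62, 56} — violation — fails.
(iv) {Status, Warehouse} -> Qty: (Status=67, Warehouse=H): 2 rows → Qty takes values {S56, S80} — violation — fails.
None of the 4 dependencies hold.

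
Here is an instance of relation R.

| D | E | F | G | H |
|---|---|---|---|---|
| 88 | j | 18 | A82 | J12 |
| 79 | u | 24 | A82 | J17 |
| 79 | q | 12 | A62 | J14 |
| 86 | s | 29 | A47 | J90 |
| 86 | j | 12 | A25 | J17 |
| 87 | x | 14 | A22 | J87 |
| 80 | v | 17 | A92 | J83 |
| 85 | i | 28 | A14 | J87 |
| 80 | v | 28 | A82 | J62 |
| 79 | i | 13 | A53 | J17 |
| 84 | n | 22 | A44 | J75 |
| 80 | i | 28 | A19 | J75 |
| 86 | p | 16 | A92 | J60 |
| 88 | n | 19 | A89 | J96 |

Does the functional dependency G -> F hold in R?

No

G=A82: 3 rows → F takes values {18, 24, 28} — violation
G=A62: 1 row → F = 12 ✓
G=A47: 1 row → F = 29 ✓
G=A25: 1 row → F = 12 ✓
G=A22: 1 row → F = 14 ✓
G=A92: 2 rows → F takes values {17, 16} — violation
G=A14: 1 row → F = 28 ✓
G=A53: 1 row → F = 13 ✓
G=A44: 1 row → F = 22 ✓
G=A19: 1 row → F = 28 ✓
G=A89: 1 row → F = 19 ✓
Two rows agree on G but differ on F, so G -> F does not hold.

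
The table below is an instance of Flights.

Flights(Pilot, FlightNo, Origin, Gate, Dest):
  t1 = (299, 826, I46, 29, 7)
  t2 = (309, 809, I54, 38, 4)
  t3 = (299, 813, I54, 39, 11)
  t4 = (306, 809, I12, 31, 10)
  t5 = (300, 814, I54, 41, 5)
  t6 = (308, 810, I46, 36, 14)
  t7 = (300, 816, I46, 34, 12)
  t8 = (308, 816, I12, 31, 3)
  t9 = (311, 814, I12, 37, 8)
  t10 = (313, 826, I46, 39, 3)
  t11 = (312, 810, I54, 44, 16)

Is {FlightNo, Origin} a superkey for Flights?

Rows 1 and 10 have the same {FlightNo, Origin} value (FlightNo=826, Origin=I46) but are distinct tuples, so {FlightNo, Origin} does not determine every attribute — not a superkey.

No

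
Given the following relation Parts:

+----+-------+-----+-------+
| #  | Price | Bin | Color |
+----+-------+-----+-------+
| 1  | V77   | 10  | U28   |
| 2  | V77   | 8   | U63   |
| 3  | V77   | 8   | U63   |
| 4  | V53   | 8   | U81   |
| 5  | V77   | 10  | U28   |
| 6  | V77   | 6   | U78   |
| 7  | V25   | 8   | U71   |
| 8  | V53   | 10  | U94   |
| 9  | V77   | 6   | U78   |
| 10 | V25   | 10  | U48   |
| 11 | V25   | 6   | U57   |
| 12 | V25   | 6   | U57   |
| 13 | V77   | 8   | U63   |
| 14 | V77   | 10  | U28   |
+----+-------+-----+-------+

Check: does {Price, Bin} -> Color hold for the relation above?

Yes

(Price=V77, Bin=10): rows 1, 5, 14 → Color = U28, U28, U28 ✓
(Price=V77, Bin=8): rows 2, 3, 13 → Color = U63, U63, U63 ✓
(Price=V53, Bin=8): row 4 → Color = U81 ✓
(Price=V77, Bin=6): rows 6, 9 → Color = U78, U78 ✓
(Price=V25, Bin=8): row 7 → Color = U71 ✓
(Price=V53, Bin=10): row 8 → Color = U94 ✓
(Price=V25, Bin=10): row 10 → Color = U48 ✓
(Price=V25, Bin=6): rows 11, 12 → Color = U57, U57 ✓
Every {Price, Bin} value is associated with a single Color value, so {Price, Bin} -> Color holds.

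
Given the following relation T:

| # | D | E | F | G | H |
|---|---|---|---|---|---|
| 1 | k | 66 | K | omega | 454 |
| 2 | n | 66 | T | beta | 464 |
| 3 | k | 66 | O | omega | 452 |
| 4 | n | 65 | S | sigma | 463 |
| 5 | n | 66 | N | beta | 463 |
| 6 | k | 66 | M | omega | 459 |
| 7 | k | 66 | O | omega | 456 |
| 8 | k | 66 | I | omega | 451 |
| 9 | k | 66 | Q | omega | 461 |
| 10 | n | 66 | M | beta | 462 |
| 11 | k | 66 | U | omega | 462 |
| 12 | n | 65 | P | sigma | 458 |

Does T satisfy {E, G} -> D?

(E=66, G=omega): rows 1, 3, 6, 7, 8, 9, 11 → D = k, k, k, k, k, k, k ✓
(E=66, G=beta): rows 2, 5, 10 → D = n, n, n ✓
(E=65, G=sigma): rows 4, 12 → D = n, n ✓
Every {E, G} value is associated with a single D value, so {E, G} -> D holds.

Yes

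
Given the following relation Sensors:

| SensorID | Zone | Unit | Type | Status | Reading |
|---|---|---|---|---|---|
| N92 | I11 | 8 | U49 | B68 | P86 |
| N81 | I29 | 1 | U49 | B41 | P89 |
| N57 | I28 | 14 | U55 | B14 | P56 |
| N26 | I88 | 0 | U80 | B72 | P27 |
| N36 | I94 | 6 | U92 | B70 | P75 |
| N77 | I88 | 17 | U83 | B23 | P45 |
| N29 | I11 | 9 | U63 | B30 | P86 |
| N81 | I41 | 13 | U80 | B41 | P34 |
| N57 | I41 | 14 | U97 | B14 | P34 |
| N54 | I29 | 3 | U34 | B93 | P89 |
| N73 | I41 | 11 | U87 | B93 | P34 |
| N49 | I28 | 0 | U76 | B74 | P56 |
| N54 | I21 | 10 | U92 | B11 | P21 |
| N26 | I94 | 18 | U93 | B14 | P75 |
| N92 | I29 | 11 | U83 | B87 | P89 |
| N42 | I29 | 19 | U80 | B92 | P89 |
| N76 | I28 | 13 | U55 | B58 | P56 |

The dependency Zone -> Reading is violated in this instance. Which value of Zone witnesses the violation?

I88

Zone=I11: 2 rows → Reading = P86, P86 ✓
Zone=I29: 4 rows → Reading = P89, P89, P89, P89 ✓
Zone=I28: 3 rows → Reading = P56, P56, P56 ✓
Zone=I88: 2 rows → Reading takes values {P27, P45} — violation
Zone=I94: 2 rows → Reading = P75, P75 ✓
Zone=I41: 3 rows → Reading = P34, P34, P34 ✓
Zone=I21: 1 row → Reading = P21 ✓
The only Zone value with inconsistent Reading is Zone=I88.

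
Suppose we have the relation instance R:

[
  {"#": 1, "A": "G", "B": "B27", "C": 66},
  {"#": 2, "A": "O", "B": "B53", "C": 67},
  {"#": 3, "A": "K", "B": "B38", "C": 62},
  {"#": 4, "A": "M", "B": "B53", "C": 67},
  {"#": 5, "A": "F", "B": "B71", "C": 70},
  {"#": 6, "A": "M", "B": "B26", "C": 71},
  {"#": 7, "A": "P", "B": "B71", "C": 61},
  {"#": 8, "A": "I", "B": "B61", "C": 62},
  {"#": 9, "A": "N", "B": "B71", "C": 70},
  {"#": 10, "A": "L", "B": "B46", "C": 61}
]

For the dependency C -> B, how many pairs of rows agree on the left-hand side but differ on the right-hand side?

2

C=67: all 2 rows agree on B — 0 pairs.
C=62: violating pairs (3,8) — 1 pair.
C=70: all 2 rows agree on B — 0 pairs.
C=61: violating pairs (7,10) — 1 pair.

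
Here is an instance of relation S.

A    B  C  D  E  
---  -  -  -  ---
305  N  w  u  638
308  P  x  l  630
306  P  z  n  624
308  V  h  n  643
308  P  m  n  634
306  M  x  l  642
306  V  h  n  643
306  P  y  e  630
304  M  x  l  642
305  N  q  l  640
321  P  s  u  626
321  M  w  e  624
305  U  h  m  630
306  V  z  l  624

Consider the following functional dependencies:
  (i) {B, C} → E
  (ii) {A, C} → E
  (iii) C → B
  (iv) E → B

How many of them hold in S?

(i) {B, C} → E: every LHS value maps to a single RHS value — holds.
(ii) {A, C} → E: every LHS value maps to a single RHS value — holds.
(iii) C → B: C=w: 2 rows → B takes values {N, M} — violation; C=x: 3 rows → B takes values {P, M} — violation; C=z: 2 rows → B takes values {P, V} — violation; C=h: 3 rows → B takes values {V, U} — violation — fails.
(iv) E → B: E=630: 3 rows → B takes values {P, U} — violation; E=624: 3 rows → B takes values {P, M, V} — violation — fails.
2 of the 4 dependencies hold.

2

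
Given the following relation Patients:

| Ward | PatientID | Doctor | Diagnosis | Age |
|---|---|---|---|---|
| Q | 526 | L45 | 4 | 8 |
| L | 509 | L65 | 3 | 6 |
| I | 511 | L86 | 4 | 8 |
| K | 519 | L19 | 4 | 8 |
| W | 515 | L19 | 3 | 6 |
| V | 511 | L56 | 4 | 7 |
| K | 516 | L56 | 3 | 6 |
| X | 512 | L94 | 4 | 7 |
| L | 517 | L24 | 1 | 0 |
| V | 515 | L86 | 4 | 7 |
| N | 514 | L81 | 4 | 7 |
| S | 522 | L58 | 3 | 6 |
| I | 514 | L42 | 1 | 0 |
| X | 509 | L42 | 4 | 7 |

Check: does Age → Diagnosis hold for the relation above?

Age=8: 3 rows → Diagnosis = 4, 4, 4 ✓
Age=6: 4 rows → Diagnosis = 3, 3, 3, 3 ✓
Age=7: 5 rows → Diagnosis = 4, 4, 4, 4, 4 ✓
Age=0: 2 rows → Diagnosis = 1, 1 ✓
Every Age value is associated with a single Diagnosis value, so Age → Diagnosis holds.

Yes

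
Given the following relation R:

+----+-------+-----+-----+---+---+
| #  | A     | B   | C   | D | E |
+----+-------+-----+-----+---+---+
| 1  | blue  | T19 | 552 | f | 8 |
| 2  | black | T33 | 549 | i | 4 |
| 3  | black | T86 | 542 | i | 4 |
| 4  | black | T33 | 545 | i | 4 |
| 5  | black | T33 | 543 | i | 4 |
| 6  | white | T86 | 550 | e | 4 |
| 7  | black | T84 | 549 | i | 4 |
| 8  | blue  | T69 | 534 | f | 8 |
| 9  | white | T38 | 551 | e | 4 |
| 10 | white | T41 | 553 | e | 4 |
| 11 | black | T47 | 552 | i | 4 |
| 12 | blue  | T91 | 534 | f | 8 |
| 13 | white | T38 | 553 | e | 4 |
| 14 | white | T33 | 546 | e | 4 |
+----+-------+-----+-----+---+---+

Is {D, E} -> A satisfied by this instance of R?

(D=f, E=8): rows 1, 8, 12 → A = blue, blue, blue ✓
(D=i, E=4): rows 2, 3, 4, 5, 7, 11 → A = black, black, black, black, black, black ✓
(D=e, E=4): rows 6, 9, 10, 13, 14 → A = white, white, white, white, white ✓
Every {D, E} value is associated with a single A value, so {D, E} -> A holds.

Yes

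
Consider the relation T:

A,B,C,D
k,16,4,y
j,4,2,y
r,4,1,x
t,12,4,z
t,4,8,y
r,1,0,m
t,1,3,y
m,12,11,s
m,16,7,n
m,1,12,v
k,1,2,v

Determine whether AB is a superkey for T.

All 11 rows have distinct AB values, so AB → (all attributes) holds and AB is a superkey.

Yes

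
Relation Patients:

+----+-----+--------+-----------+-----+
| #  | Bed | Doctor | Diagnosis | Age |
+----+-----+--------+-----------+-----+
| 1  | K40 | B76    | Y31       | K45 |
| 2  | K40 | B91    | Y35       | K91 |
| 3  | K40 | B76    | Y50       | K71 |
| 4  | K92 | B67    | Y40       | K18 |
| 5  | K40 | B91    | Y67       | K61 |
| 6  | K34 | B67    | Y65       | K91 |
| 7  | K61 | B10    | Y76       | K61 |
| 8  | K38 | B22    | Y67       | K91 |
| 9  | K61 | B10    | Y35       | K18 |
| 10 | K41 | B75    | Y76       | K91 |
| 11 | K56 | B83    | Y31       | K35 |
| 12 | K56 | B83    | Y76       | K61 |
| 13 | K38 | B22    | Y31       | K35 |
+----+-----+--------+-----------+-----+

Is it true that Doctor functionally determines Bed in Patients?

No

Doctor=B76: rows 1, 3 → Bed = K40, K40 ✓
Doctor=B91: rows 2, 5 → Bed = K40, K40 ✓
Doctor=B67: rows 4, 6 → Bed takes values {K92, K34} — violation
Doctor=B10: rows 7, 9 → Bed = K61, K61 ✓
Doctor=B22: rows 8, 13 → Bed = K38, K38 ✓
Doctor=B75: row 10 → Bed = K41 ✓
Doctor=B83: rows 11, 12 → Bed = K56, K56 ✓
Two rows agree on Doctor but differ on Bed, so Doctor → Bed does not hold.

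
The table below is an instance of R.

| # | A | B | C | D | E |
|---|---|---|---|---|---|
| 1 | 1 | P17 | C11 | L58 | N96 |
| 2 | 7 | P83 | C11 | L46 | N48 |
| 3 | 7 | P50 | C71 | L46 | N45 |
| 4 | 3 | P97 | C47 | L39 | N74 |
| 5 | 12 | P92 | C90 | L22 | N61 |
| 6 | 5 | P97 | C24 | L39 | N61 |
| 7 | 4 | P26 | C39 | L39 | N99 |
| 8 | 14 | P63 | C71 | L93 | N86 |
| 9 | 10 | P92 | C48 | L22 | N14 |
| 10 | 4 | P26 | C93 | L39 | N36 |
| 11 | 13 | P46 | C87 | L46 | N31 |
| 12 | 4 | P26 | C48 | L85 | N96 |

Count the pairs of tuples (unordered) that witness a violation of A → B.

1

A=7: violating pairs (2,3) — 1 pair.
A=4: all 3 rows agree on B — 0 pairs.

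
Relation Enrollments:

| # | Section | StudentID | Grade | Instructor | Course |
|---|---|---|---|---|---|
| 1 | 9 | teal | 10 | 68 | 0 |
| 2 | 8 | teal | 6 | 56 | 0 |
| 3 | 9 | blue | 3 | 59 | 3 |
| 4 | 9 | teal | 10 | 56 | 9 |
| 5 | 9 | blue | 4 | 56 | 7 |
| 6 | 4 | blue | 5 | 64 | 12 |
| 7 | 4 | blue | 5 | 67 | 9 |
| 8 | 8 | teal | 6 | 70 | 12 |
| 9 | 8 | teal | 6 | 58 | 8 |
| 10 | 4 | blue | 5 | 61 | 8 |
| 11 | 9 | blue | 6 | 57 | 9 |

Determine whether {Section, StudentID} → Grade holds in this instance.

(Section=9, StudentID=teal): rows 1, 4 → Grade = 10, 10 ✓
(Section=8, StudentID=teal): rows 2, 8, 9 → Grade = 6, 6, 6 ✓
(Section=9, StudentID=blue): rows 3, 5, 11 → Grade takes values {3, 4, 6} — violation
(Section=4, StudentID=blue): rows 6, 7, 10 → Grade = 5, 5, 5 ✓
Two rows agree on {Section, StudentID} but differ on Grade, so {Section, StudentID} → Grade does not hold.

No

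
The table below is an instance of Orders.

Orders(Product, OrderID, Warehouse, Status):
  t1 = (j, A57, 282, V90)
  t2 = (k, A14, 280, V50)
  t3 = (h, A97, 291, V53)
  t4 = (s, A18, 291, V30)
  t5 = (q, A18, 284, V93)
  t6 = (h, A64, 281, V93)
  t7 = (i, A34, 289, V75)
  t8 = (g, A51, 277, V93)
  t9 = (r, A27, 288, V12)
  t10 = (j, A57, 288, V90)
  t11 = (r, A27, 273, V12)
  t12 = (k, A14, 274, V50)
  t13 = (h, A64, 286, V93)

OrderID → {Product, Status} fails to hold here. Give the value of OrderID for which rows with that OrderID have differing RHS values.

OrderID=A57: rows 1, 10 → {Product,Status} = (j, V90), (j, V90) ✓
OrderID=A14: rows 2, 12 → {Product,Status} = (k, V50), (k, V50) ✓
OrderID=A97: row 3 → {Product,Status} = (h, V53) ✓
OrderID=A18: rows 4, 5 → {Product,Status} takes values {(s, V30), (q, V93)} — violation
OrderID=A64: rows 6, 13 → {Product,Status} = (h, V93), (h, V93) ✓
OrderID=A34: row 7 → {Product,Status} = (i, V75) ✓
OrderID=A51: row 8 → {Product,Status} = (g, V93) ✓
OrderID=A27: rows 9, 11 → {Product,Status} = (r, V12), (r, V12) ✓
The only OrderID value with inconsistent RHS is OrderID=A18.

A18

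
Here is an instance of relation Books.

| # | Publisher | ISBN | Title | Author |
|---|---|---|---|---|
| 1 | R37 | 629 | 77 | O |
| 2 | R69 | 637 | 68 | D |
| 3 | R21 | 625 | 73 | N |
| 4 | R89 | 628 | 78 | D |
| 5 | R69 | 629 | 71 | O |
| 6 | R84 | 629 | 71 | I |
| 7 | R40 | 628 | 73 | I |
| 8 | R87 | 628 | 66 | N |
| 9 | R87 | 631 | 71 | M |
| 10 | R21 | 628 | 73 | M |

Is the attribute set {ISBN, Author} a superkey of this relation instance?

Rows 1 and 5 have the same {ISBN, Author} value (ISBN=629, Author=O) but are distinct tuples, so {ISBN, Author} does not determine every attribute — not a superkey.

No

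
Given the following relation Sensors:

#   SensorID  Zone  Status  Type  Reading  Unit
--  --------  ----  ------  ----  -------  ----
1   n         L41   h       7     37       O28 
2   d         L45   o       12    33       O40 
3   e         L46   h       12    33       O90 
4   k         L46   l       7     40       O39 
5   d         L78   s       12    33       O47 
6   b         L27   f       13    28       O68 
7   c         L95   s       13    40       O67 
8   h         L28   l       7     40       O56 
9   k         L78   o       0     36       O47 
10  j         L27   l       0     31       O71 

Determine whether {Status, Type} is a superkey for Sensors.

No

Rows 4 and 8 have the same {Status, Type} value (Status=l, Type=7) but are distinct tuples, so {Status, Type} does not determine every attribute — not a superkey.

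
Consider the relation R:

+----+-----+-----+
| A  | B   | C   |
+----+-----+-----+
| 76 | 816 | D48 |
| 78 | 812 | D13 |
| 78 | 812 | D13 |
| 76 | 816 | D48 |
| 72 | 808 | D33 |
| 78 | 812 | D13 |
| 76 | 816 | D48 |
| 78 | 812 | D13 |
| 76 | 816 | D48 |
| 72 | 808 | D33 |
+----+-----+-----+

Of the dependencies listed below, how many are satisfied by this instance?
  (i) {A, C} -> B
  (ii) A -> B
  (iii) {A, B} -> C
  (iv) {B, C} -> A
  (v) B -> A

5

(i) {A, C} -> B: every LHS value maps to a single RHS value — holds.
(ii) A -> B: every LHS value maps to a single RHS value — holds.
(iii) {A, B} -> C: every LHS value maps to a single RHS value — holds.
(iv) {B, C} -> A: every LHS value maps to a single RHS value — holds.
(v) B -> A: every LHS value maps to a single RHS value — holds.
5 of the 5 dependencies hold.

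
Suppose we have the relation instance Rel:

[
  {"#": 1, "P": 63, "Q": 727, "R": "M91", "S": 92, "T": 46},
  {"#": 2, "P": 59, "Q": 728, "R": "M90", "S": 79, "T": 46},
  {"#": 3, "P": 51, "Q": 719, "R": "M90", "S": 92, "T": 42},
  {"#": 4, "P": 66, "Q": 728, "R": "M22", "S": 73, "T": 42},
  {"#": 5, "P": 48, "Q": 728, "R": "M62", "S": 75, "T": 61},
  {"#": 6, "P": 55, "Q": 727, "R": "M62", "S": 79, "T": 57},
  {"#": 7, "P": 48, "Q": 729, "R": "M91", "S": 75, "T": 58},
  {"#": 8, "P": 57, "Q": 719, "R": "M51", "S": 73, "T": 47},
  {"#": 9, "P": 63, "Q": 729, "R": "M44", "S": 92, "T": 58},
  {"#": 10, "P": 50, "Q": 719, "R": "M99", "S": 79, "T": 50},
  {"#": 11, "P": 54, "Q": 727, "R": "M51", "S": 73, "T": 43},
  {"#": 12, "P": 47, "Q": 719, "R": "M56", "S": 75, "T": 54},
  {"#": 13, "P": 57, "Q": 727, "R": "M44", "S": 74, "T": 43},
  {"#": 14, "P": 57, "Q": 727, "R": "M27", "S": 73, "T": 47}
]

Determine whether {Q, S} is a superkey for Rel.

Rows 11 and 14 have the same {Q, S} value (Q=727, S=73) but are distinct tuples, so {Q, S} does not determine every attribute — not a superkey.

No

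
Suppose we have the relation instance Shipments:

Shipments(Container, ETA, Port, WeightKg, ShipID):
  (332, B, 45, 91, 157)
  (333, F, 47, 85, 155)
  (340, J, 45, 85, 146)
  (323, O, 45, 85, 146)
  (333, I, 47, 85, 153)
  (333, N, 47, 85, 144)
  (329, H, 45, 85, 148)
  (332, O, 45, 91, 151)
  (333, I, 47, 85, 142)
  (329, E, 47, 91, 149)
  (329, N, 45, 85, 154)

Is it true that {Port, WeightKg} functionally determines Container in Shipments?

(Port=45, WeightKg=91): 2 rows → Container = 332, 332 ✓
(Port=47, WeightKg=85): 4 rows → Container = 333, 333, 333, 333 ✓
(Port=45, WeightKg=85): 4 rows → Container takes values {340, 323, 329} — violation
(Port=47, WeightKg=91): 1 row → Container = 329 ✓
Two rows agree on {Port, WeightKg} but differ on Container, so {Port, WeightKg} -> Container does not hold.

No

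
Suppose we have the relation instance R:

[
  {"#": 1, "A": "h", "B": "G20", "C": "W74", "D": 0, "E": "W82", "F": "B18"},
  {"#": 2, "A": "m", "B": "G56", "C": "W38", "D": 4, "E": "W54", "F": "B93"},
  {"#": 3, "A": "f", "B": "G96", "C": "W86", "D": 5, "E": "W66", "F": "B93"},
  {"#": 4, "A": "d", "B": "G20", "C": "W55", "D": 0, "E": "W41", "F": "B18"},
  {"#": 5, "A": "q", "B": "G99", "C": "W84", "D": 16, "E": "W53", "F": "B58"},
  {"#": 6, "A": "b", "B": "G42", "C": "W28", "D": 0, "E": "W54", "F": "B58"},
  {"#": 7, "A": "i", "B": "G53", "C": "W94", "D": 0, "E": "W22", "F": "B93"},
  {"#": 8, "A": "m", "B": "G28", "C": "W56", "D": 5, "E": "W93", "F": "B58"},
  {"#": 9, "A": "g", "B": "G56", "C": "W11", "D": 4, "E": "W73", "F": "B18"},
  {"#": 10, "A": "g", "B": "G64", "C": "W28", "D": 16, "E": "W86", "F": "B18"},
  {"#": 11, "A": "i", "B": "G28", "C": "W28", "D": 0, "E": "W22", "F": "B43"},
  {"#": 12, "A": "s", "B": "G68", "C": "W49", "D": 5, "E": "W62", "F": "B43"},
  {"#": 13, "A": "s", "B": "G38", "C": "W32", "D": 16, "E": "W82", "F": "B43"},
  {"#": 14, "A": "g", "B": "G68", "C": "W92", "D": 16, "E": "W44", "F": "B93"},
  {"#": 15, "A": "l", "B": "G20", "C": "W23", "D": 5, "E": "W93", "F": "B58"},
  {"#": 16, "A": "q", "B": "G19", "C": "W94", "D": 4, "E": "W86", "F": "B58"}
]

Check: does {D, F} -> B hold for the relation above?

(D=0, F=B18): rows 1, 4 → B = G20, G20 ✓
(D=4, F=B93): row 2 → B = G56 ✓
(D=5, F=B93): row 3 → B = G96 ✓
(D=16, F=B58): row 5 → B = G99 ✓
(D=0, F=B58): row 6 → B = G42 ✓
(D=0, F=B93): row 7 → B = G53 ✓
(D=5, F=B58): rows 8, 15 → B takes values {G28, G20} — violation
(D=4, F=B18): row 9 → B = G56 ✓
(D=16, F=B18): row 10 → B = G64 ✓
(D=0, F=B43): row 11 → B = G28 ✓
(D=5, F=B43): row 12 → B = G68 ✓
(D=16, F=B43): row 13 → B = G38 ✓
(D=16, F=B93): row 14 → B = G68 ✓
(D=4, F=B58): row 16 → B = G19 ✓
Two rows agree on {D, F} but differ on B, so {D, F} -> B does not hold.

No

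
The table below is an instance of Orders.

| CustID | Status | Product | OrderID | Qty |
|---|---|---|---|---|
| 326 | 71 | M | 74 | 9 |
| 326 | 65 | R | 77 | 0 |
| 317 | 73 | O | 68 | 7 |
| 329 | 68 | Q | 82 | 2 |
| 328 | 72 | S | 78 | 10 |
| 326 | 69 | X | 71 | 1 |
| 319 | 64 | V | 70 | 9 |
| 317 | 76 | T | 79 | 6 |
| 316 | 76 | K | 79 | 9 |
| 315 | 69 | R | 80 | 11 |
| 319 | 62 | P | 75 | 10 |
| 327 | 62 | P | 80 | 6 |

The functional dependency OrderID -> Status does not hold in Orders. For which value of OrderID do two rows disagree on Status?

80

OrderID=74: 1 row → Status = 71 ✓
OrderID=77: 1 row → Status = 65 ✓
OrderID=68: 1 row → Status = 73 ✓
OrderID=82: 1 row → Status = 68 ✓
OrderID=78: 1 row → Status = 72 ✓
OrderID=71: 1 row → Status = 69 ✓
OrderID=70: 1 row → Status = 64 ✓
OrderID=79: 2 rows → Status = 76, 76 ✓
OrderID=80: 2 rows → Status takes values {69, 62} — violation
OrderID=75: 1 row → Status = 62 ✓
The only OrderID value with inconsistent Status is OrderID=80.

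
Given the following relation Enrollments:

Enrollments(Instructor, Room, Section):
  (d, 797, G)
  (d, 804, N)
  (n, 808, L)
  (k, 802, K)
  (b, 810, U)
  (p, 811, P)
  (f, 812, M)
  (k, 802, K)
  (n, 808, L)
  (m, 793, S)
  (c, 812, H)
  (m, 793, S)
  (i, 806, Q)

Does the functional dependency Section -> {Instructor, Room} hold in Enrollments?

Section=G: 1 row → {Instructor,Room} = (d, 797) ✓
Section=N: 1 row → {Instructor,Room} = (d, 804) ✓
Section=L: 2 rows → {Instructor,Room} = (n, 808), (n, 808) ✓
Section=K: 2 rows → {Instructor,Room} = (k, 802), (k, 802) ✓
Section=U: 1 row → {Instructor,Room} = (b, 810) ✓
Section=P: 1 row → {Instructor,Room} = (p, 811) ✓
Section=M: 1 row → {Instructor,Room} = (f, 812) ✓
Section=S: 2 rows → {Instructor,Room} = (m, 793), (m, 793) ✓
Section=H: 1 row → {Instructor,Room} = (c, 812) ✓
Section=Q: 1 row → {Instructor,Room} = (i, 806) ✓
Every Section value is associated with a single {Instructor, Room} value, so Section -> {Instructor, Room} holds.

Yes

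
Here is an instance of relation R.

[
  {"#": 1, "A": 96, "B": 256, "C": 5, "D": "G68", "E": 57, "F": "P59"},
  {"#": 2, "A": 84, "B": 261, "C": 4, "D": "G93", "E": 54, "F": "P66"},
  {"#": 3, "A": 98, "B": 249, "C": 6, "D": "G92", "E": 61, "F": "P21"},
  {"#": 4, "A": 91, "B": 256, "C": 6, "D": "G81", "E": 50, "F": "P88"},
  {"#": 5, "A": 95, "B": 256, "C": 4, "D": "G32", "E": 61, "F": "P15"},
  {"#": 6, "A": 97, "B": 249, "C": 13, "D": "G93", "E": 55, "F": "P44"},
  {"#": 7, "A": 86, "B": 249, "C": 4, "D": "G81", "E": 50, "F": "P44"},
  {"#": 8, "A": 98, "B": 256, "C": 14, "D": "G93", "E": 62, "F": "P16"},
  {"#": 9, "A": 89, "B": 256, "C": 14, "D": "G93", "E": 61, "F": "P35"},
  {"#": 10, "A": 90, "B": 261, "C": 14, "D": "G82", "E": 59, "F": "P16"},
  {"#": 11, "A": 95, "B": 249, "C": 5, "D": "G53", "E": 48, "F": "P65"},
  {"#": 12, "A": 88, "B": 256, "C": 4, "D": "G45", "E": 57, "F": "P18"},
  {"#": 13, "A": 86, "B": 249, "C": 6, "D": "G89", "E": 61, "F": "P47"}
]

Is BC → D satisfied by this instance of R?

(B=256, C=5): row 1 → D = G68 ✓
(B=261, C=4): row 2 → D = G93 ✓
(B=249, C=6): rows 3, 13 → D takes values {G92, G89} — violation
(B=256, C=6): row 4 → D = G81 ✓
(B=256, C=4): rows 5, 12 → D takes values {G32, G45} — violation
(B=249, C=13): row 6 → D = G93 ✓
(B=249, C=4): row 7 → D = G81 ✓
(B=256, C=14): rows 8, 9 → D = G93, G93 ✓
(B=261, C=14): row 10 → D = G82 ✓
(B=249, C=5): row 11 → D = G53 ✓
Two rows agree on BC but differ on D, so BC → D does not hold.

No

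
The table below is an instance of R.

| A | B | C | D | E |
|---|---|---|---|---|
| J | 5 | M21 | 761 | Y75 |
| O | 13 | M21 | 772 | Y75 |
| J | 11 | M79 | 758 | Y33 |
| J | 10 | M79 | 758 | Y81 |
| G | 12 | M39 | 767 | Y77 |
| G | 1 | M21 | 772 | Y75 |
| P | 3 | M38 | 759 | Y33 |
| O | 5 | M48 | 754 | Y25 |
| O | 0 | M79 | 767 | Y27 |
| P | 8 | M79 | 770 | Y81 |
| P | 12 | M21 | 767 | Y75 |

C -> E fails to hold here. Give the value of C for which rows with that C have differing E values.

M79

C=M21: 4 rows → E = Y75, Y75, Y75, Y75 ✓
C=M79: 4 rows → E takes values {Y33, Y81, Y27} — violation
C=M39: 1 row → E = Y77 ✓
C=M38: 1 row → E = Y33 ✓
C=M48: 1 row → E = Y25 ✓
The only C value with inconsistent E is C=M79.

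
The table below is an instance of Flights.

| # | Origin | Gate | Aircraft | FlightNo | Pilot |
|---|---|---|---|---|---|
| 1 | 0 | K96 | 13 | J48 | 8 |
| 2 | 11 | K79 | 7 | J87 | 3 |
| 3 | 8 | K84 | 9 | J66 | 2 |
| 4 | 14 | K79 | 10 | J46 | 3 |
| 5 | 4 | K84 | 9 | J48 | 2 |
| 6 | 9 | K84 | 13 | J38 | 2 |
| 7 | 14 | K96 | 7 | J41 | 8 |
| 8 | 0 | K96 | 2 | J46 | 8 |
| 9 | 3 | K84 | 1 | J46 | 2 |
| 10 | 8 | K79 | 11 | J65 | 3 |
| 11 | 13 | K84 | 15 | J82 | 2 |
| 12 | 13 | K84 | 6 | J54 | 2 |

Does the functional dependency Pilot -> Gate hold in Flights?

Pilot=8: rows 1, 7, 8 → Gate = K96, K96, K96 ✓
Pilot=3: rows 2, 4, 10 → Gate = K79, K79, K79 ✓
Pilot=2: rows 3, 5, 6, 9, 11, 12 → Gate = K84, K84, K84, K84, K84, K84 ✓
Every Pilot value is associated with a single Gate value, so Pilot -> Gate holds.

Yes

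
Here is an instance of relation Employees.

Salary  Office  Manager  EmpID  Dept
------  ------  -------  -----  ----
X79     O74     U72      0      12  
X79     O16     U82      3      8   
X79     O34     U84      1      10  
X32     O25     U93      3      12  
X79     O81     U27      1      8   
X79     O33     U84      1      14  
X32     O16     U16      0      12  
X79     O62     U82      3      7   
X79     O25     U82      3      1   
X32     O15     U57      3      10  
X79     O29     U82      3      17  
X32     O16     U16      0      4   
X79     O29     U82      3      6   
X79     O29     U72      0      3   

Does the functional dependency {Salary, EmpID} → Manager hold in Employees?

(Salary=X79, EmpID=0): 2 rows → Manager = U72, U72 ✓
(Salary=X79, EmpID=3): 5 rows → Manager = U82, U82, U82, U82, U82 ✓
(Salary=X79, EmpID=1): 3 rows → Manager takes values {U84, U27} — violation
(Salary=X32, EmpID=3): 2 rows → Manager takes values {U93, U57} — violation
(Salary=X32, EmpID=0): 2 rows → Manager = U16, U16 ✓
Two rows agree on {Salary, EmpID} but differ on Manager, so {Salary, EmpID} → Manager does not hold.

No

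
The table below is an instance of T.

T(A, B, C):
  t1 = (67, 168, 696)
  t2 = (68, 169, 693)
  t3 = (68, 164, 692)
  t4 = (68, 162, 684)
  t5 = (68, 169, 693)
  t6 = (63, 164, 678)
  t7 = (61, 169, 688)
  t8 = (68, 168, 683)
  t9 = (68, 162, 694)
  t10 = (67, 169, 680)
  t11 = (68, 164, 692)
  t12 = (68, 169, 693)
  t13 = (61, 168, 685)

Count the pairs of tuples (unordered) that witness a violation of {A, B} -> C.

1

(A=68, B=169): all 3 rows agree on C — 0 pairs.
(A=68, B=164): all 2 rows agree on C — 0 pairs.
(A=68, B=162): violating pairs (4,9) — 1 pair.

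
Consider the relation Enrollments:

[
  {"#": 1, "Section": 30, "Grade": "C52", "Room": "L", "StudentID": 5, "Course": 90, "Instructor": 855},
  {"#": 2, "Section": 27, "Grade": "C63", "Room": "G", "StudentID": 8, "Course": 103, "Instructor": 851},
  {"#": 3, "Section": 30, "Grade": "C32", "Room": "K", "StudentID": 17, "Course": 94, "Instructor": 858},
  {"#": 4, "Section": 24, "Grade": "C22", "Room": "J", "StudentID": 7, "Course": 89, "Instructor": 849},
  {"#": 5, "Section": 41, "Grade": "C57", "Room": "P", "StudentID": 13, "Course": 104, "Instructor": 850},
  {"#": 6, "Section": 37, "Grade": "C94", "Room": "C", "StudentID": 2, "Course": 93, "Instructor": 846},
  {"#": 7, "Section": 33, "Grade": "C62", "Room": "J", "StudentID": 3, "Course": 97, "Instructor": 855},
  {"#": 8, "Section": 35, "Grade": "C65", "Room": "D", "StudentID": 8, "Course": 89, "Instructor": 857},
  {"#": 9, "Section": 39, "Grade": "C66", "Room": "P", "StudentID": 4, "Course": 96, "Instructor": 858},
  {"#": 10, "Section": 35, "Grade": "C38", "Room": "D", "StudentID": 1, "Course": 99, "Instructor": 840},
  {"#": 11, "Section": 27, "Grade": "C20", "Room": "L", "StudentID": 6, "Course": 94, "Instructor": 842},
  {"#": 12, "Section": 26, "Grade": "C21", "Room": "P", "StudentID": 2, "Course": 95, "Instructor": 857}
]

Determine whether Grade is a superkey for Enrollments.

Yes

All 12 rows have distinct Grade values, so Grade → (all attributes) holds and Grade is a superkey.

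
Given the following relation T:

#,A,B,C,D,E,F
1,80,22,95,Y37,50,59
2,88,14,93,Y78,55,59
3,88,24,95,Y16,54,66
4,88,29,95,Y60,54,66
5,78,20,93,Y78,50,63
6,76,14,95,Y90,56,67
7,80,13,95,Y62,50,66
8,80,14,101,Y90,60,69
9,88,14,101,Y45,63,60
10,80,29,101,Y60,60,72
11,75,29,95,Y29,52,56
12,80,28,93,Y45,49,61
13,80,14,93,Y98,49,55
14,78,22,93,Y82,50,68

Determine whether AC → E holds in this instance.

(A=80, C=95): rows 1, 7 → E = 50, 50 ✓
(A=88, C=93): row 2 → E = 55 ✓
(A=88, C=95): rows 3, 4 → E = 54, 54 ✓
(A=78, C=93): rows 5, 14 → E = 50, 50 ✓
(A=76, C=95): row 6 → E = 56 ✓
(A=80, C=101): rows 8, 10 → E = 60, 60 ✓
(A=88, C=101): row 9 → E = 63 ✓
(A=75, C=95): row 11 → E = 52 ✓
(A=80, C=93): rows 12, 13 → E = 49, 49 ✓
Every AC value is associated with a single E value, so AC → E holds.

Yes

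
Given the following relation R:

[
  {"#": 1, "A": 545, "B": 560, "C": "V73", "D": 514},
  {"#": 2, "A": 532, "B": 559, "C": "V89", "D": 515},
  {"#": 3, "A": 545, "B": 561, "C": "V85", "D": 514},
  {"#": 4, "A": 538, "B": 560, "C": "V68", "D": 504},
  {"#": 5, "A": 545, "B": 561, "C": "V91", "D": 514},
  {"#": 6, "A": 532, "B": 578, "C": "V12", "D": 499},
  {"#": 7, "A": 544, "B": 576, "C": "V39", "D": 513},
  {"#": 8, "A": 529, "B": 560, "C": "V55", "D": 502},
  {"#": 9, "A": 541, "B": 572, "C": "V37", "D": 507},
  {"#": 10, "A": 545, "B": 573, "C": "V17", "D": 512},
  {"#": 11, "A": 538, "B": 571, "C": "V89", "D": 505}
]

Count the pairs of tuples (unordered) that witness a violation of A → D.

A=545: violating pairs (1,10), (3,10), (5,10) — 3 pairs.
A=532: violating pairs (2,6) — 1 pair.
A=538: violating pairs (4,11) — 1 pair.

5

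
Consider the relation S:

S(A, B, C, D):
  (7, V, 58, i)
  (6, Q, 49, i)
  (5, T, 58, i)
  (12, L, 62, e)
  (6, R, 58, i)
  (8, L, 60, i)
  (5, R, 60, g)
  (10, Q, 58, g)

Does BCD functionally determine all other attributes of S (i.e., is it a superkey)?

Yes

All 8 rows have distinct BCD values, so BCD → (all attributes) holds and BCD is a superkey.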